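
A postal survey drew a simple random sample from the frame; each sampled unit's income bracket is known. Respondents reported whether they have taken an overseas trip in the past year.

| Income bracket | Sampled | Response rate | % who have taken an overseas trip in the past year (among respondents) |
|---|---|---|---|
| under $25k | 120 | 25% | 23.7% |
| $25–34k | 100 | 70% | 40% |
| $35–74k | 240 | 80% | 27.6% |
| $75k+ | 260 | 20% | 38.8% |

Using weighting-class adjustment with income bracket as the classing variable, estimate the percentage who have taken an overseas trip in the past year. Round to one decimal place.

32.7%

Weighting each respondent by the inverse class response rate inflates each class back to its sampled size, so the class weight is n_sampled:
  under $25k: 120 × 23.7 = 2844
  $25–34k: 100 × 40 = 4000
  $35–74k: 240 × 27.6 = 6624
  $75k+: 260 × 38.8 = 10,088
Adjusted estimate = 23,556 / 720 = 32.7167 → 32.7%.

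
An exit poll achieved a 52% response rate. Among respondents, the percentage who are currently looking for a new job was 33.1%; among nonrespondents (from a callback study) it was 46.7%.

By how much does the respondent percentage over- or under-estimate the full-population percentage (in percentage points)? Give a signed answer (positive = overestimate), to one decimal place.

Nonresponse fraction = 1 − 0.52 = 0.48.
Bias = (nonresponse fraction) × (respondent percentage − nonrespondent percentage)
     = 0.48 × (33.1 − 46.7) = 0.48 × -13.6 = -6.528.

-6.5 percentage points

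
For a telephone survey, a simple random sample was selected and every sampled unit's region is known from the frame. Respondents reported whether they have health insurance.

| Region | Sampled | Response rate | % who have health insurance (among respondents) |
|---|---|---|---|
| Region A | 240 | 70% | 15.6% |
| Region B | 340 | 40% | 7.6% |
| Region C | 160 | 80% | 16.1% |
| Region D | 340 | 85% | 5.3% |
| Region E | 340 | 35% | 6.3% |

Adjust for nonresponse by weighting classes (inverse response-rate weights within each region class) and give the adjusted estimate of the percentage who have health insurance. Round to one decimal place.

9.0%

Inverse-response-rate weighting restores each class to its sampled count, so class totals weight by n_sampled:
  Region A: 240 × 15.6 = 3744
  Region B: 340 × 7.6 = 2584
  Region C: 160 × 16.1 = 2576
  Region D: 340 × 5.3 = 1802
  Region E: 340 × 6.3 = 2142
Adjusted estimate = 12,848 / 1,420 = 9.04789 → 9.0%.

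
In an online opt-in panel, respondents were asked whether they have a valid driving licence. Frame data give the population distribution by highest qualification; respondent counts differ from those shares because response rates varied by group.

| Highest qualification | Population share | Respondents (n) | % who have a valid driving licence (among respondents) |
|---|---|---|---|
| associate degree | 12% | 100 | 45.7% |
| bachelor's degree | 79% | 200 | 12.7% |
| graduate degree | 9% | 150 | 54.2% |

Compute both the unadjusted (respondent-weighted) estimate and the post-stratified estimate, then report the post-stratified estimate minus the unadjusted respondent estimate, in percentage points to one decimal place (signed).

Without adjustment, the pooled respondent share is:
  (100/450)×45.7 + (200/450)×12.7 + (150/450)×54.2 = 33.8667%
Post-stratified estimate weights by population shares:
  0.12×45.7 + 0.79×12.7 + 0.09×54.2 = 20.395%
Difference = 20.395 − 33.8667 = -13.4717 pp.

-13.5 percentage points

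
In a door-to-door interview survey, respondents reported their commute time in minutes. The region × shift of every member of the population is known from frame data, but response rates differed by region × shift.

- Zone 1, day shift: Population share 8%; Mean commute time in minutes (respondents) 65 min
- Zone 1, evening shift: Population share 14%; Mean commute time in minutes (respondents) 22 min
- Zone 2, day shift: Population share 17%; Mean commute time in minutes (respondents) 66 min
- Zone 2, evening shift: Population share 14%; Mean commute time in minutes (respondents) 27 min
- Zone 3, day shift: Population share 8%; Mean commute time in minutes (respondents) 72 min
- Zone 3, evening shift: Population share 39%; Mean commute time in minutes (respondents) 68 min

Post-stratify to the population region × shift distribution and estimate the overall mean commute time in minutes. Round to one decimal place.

55.6

Post-stratification weights by population share, not respondent share:
  Zone 1, day shift: 0.08 × 65 = 5.2
  Zone 1, evening shift: 0.14 × 22 = 3.08
  Zone 2, day shift: 0.17 × 66 = 11.22
  Zone 2, evening shift: 0.14 × 27 = 3.78
  Zone 3, day shift: 0.08 × 72 = 5.76
  Zone 3, evening shift: 0.39 × 68 = 26.52
Post-stratified estimate = 55.56 → 55.6.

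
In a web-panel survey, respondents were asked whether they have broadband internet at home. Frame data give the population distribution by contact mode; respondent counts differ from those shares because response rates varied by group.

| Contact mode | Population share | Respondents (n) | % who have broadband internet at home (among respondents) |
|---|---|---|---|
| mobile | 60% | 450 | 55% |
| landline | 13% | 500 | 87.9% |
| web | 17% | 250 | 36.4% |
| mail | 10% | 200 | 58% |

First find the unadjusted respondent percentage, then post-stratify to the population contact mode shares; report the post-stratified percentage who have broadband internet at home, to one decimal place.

56.4%

Without adjustment, the pooled respondent share is:
  (450/1400)×55 + (500/1400)×87.9 + (250/1400)×36.4 + (200/1400)×58 = 63.8571%
Post-stratified estimate weights by population shares:
  0.6×55 + 0.13×87.9 + 0.17×36.4 + 0.1×58 = 56.415%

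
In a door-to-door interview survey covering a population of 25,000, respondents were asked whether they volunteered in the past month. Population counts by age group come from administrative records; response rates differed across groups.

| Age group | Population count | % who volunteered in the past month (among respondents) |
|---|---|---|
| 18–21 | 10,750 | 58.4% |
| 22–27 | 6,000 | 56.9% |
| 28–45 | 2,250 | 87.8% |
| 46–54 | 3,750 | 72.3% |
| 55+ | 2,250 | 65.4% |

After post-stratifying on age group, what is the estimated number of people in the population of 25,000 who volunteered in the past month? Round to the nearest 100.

Each cell contributes its population count × the respondent rate:
  18–21: 10,750 × 58.4% = 6278
  22–27: 6,000 × 56.9% = 3414
  28–45: 2,250 × 87.8% = 1975.5
  46–54: 3,750 × 72.3% = 2711.25
  55+: 2,250 × 65.4% = 1471.5
Estimated total = 15850.2 → 15,900.

15,900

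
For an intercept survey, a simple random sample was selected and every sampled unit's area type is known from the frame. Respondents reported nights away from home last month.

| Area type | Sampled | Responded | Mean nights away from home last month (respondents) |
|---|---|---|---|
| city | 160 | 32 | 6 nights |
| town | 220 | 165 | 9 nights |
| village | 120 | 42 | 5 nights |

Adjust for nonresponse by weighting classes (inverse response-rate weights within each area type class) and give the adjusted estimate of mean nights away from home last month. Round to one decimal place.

Class response rates: city 32/160 = 20%, town 165/220 = 75%, village 42/120 = 35%.
Weighting each respondent by the inverse class response rate inflates each class back to its sampled size, so the class weight is n_sampled:
  city: 160 × 6 = 960
  town: 220 × 9 = 1980
  village: 120 × 5 = 600
Adjusted estimate = 3540 / 500 = 7.08 → 7.1.

7.1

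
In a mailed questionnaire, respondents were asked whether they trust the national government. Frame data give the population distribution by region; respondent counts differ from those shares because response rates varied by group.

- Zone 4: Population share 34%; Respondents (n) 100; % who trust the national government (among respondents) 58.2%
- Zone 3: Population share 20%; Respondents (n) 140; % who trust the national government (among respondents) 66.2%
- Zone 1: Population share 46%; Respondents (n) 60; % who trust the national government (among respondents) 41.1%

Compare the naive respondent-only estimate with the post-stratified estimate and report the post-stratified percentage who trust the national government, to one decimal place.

51.9%

Unadjusted (pooled respondent) estimate weights by respondent counts:
  (100/300)×58.2 + (140/300)×66.2 + (60/300)×41.1 = 58.5133%
Post-stratifying to population shares instead:
  0.34×58.2 + 0.2×66.2 + 0.46×41.1 = 51.934%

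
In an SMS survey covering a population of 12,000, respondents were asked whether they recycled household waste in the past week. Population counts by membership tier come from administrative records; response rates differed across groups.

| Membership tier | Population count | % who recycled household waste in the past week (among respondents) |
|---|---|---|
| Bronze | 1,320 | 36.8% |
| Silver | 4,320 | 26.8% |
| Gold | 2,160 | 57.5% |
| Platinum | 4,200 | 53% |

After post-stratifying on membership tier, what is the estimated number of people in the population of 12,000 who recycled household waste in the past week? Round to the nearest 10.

Apply each group's respondent rate to its population count:
  Bronze: 1,320 × 36.8% = 485.76
  Silver: 4,320 × 26.8% = 1157.76
  Gold: 2,160 × 57.5% = 1242
  Platinum: 4,200 × 53% = 2226
Estimated total = 5111.52 → 5,110.

5,110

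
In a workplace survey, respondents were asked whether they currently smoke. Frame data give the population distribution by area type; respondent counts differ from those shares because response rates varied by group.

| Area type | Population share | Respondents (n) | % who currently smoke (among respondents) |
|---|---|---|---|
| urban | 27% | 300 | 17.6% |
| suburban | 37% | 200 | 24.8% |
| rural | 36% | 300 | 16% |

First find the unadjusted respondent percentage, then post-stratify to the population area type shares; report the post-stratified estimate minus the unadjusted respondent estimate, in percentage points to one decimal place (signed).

Without adjustment, the pooled respondent share is:
  (300/800)×17.6 + (200/800)×24.8 + (300/800)×16 = 18.8%
Post-stratified estimate weights by population shares:
  0.27×17.6 + 0.37×24.8 + 0.36×16 = 19.688%
Difference = 19.688 − 18.8 = 0.888 pp.

+0.9 percentage points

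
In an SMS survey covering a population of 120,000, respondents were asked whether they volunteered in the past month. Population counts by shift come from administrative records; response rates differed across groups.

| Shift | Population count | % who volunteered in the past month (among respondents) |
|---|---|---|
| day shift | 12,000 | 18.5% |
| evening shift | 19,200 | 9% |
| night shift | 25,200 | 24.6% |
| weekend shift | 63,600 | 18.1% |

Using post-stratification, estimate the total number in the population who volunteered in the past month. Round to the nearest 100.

21,700

Each cell contributes its population count × the respondent rate:
  day shift: 12,000 × 18.5% = 2220
  evening shift: 19,200 × 9% = 1728
  night shift: 25,200 × 24.6% = 6199.2
  weekend shift: 63,600 × 18.1% = 11511.6
Estimated total = 21658.8 → 21,700.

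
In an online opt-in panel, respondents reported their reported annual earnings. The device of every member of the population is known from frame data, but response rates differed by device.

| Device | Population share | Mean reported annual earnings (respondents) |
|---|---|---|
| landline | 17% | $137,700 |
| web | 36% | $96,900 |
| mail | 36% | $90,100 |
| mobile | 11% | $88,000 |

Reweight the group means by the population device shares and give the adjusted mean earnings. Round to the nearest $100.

$100,400

Post-stratification weights by population share, not respondent share:
  landline: 0.17 × 137,700 = 23,409
  web: 0.36 × 96,900 = 34,884
  mail: 0.36 × 90,100 = 32,436
  mobile: 0.11 × 88,000 = 9680
Post-stratified estimate = 100,409 → $100,400.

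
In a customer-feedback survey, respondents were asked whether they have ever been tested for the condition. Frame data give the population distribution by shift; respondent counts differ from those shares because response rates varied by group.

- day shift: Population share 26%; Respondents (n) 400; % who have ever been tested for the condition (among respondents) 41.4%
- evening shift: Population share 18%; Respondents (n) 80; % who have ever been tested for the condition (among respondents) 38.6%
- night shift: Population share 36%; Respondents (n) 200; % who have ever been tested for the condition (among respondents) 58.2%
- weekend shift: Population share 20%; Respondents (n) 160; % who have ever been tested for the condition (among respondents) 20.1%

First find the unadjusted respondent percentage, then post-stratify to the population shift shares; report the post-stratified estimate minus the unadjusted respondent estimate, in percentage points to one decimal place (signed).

+1.6 percentage points

Unadjusted (pooled respondent) estimate weights by respondent counts:
  (400/840)×41.4 + (80/840)×38.6 + (200/840)×58.2 + (160/840)×20.1 = 41.0762%
Reweighting by population shift shares:
  0.26×41.4 + 0.18×38.6 + 0.36×58.2 + 0.2×20.1 = 42.684%
Difference = 42.684 − 41.0762 = 1.6078 pp.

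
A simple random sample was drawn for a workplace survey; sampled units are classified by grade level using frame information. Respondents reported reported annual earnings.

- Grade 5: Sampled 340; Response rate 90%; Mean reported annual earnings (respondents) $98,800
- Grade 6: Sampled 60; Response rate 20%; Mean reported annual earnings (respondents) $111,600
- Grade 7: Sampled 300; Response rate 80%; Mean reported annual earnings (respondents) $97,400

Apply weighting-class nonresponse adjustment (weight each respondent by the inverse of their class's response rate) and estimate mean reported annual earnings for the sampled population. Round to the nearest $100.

$99,300

Inverse-response-rate weighting restores each class to its sampled count, so class totals weight by n_sampled:
  Grade 5: 340 × 98,800 = 33,592,000
  Grade 6: 60 × 111,600 = 6,696,000
  Grade 7: 300 × 97,400 = 29,220,000
Adjusted estimate = 69,508,000 / 700 = 99297.1 → $99,300.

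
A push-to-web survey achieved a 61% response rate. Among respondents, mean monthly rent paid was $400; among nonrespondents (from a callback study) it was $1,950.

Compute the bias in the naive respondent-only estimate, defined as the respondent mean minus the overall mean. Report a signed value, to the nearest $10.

Nonresponse fraction = 1 − 0.61 = 0.39.
Bias = (nonresponse fraction) × (respondent mean − nonrespondent mean)
     = 0.39 × (400 − 1950) = 0.39 × -1550 = -604.5.

-$600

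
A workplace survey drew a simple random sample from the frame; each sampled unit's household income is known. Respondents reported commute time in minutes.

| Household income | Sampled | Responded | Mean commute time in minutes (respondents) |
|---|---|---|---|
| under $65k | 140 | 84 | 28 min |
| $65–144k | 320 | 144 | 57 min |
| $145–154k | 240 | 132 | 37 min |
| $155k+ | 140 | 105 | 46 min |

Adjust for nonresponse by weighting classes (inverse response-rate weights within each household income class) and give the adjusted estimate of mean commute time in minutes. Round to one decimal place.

44.6

Response rates by class: under $65k 84/140 = 60%, $65–144k 144/320 = 45%, $145–154k 132/240 = 55%, $155k+ 105/140 = 75%.
With weight = n_sampled/n_responded per class, the weighted class total is n_sampled:
  under $65k: 140 × 28 = 3920
  $65–144k: 320 × 57 = 18,240
  $145–154k: 240 × 37 = 8880
  $155k+: 140 × 46 = 6440
Adjusted estimate = 37,480 / 840 = 44.619 → 44.6.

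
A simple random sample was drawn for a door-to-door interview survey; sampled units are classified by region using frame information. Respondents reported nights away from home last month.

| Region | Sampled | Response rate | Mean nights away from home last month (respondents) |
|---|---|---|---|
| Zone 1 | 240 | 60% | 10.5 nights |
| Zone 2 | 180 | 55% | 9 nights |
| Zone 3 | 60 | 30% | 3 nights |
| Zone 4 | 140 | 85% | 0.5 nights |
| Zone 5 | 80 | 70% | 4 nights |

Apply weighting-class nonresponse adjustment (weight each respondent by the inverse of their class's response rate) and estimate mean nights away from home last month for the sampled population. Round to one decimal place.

With weight = n_sampled/n_responded per class, the weighted class total is n_sampled:
  Zone 1: 240 × 10.5 = 2520
  Zone 2: 180 × 9 = 1620
  Zone 3: 60 × 3 = 180
  Zone 4: 140 × 0.5 = 70
  Zone 5: 80 × 4 = 320
Adjusted estimate = 4710 / 700 = 6.72857 → 6.7.

6.7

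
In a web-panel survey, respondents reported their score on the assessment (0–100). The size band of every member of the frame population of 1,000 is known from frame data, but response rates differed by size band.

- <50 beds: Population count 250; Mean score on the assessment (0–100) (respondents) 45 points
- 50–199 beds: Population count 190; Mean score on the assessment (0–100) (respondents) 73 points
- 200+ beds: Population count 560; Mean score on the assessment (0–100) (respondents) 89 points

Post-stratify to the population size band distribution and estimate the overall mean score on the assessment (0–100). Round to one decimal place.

75.0

Weight each group's respondent value by its population share:
  <50 beds: (250/1,000) × 45 = 11.25
  50–199 beds: (190/1,000) × 73 = 13.87
  200+ beds: (560/1,000) × 89 = 49.84
Post-stratified estimate = 74.96 → 75.0.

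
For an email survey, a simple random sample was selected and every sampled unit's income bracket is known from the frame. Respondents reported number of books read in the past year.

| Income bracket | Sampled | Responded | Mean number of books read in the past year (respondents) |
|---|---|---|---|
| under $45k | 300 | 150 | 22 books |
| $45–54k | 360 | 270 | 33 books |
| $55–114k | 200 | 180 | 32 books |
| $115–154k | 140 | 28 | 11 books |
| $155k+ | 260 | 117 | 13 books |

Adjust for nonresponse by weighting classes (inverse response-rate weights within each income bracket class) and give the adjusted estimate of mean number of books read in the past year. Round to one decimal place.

23.7

Class response rates: under $45k 150/300 = 50%, $45–54k 270/360 = 75%, $55–114k 180/200 = 90%, $115–154k 28/140 = 20%, $155k+ 117/260 = 45%.
Each respondent's weight = sampled/responded in their class; summing within a class gives n_sampled, so:
  under $45k: 300 × 22 = 6600
  $45–54k: 360 × 33 = 11,880
  $55–114k: 200 × 32 = 6400
  $115–154k: 140 × 11 = 1540
  $155k+: 260 × 13 = 3380
Adjusted estimate = 29,800 / 1,260 = 23.6508 → 23.7.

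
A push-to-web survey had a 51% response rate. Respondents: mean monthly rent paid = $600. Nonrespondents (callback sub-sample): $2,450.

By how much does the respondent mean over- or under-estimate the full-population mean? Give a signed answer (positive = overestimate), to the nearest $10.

-$910

Nonresponse fraction = 1 − 0.51 = 0.49.
Bias = (nonresponse fraction) × (respondent mean − nonrespondent mean)
     = 0.49 × (600 − 2450) = 0.49 × -1850 = -906.5.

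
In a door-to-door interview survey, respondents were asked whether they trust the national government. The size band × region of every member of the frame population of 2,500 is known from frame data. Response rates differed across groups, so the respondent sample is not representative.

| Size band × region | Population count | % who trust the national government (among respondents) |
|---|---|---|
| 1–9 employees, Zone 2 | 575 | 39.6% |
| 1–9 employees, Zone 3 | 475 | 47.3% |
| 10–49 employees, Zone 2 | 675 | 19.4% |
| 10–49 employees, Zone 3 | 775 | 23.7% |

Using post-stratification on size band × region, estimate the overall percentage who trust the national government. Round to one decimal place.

Post-stratification weights by population share, not respondent share:
  1–9 employees, Zone 2: (575/2,500) × 39.6 = 9.108
  1–9 employees, Zone 3: (475/2,500) × 47.3 = 8.987
  10–49 employees, Zone 2: (675/2,500) × 19.4 = 5.238
  10–49 employees, Zone 3: (775/2,500) × 23.7 = 7.347
Post-stratified estimate = 30.68 → 30.7%.

30.7%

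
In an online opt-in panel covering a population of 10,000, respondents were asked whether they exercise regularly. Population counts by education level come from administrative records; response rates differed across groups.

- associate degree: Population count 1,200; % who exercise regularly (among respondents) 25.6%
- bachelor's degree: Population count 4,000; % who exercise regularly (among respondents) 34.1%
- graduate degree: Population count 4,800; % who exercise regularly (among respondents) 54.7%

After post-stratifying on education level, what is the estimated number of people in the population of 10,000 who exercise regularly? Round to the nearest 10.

4,300

Each cell contributes its population count × the respondent rate:
  associate degree: 1,200 × 25.6% = 307.2
  bachelor's degree: 4,000 × 34.1% = 1364
  graduate degree: 4,800 × 54.7% = 2625.6
Estimated total = 4296.8 → 4,300.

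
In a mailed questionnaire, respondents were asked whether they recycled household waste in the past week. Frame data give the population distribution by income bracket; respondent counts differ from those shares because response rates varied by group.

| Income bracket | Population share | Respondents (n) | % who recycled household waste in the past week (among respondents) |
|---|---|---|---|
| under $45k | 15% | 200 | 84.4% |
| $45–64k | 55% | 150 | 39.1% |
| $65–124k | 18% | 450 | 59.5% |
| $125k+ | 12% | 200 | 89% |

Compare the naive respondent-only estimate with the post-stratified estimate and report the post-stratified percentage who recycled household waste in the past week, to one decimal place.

Unadjusted (pooled respondent) estimate weights by respondent counts:
  (200/1000)×84.4 + (150/1000)×39.1 + (450/1000)×59.5 + (200/1000)×89 = 67.32%
Post-stratified estimate weights by population shares:
  0.15×84.4 + 0.55×39.1 + 0.18×59.5 + 0.12×89 = 55.555%

55.6%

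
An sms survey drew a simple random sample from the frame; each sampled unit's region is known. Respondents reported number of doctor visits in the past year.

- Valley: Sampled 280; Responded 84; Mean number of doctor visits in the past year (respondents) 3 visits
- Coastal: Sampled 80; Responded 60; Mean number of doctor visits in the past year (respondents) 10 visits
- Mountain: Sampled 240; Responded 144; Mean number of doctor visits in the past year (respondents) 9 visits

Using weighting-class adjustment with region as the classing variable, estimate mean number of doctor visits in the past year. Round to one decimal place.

Class response rates: Valley 84/280 = 30%, Coastal 60/80 = 75%, Mountain 144/240 = 60%.
Weighting each respondent by the inverse class response rate inflates each class back to its sampled size, so the class weight is n_sampled:
  Valley: 280 × 3 = 840
  Coastal: 80 × 10 = 800
  Mountain: 240 × 9 = 2160
Adjusted estimate = 3800 / 600 = 6.33333 → 6.3.

6.3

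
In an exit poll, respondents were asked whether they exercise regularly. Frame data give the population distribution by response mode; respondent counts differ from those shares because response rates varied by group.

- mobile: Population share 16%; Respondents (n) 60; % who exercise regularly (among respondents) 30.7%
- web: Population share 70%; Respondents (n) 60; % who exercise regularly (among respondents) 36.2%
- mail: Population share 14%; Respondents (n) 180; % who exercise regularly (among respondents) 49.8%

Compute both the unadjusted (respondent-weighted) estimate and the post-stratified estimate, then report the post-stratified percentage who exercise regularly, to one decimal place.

Naive respondent-only estimate (weights = respondent counts):
  (60/300)×30.7 + (60/300)×36.2 + (180/300)×49.8 = 43.26%
Post-stratified estimate weights by population shares:
  0.16×30.7 + 0.7×36.2 + 0.14×49.8 = 37.224%

37.2%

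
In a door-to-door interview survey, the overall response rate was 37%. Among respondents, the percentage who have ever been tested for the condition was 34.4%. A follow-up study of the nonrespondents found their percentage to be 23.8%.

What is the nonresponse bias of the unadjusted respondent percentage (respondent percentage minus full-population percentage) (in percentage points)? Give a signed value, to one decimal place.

Nonresponse fraction = 1 − 0.37 = 0.63.
Bias = (nonresponse fraction) × (respondent percentage − nonrespondent percentage)
     = 0.63 × (34.4 − 23.8) = 0.63 × 10.6 = 6.678.

+6.7 percentage points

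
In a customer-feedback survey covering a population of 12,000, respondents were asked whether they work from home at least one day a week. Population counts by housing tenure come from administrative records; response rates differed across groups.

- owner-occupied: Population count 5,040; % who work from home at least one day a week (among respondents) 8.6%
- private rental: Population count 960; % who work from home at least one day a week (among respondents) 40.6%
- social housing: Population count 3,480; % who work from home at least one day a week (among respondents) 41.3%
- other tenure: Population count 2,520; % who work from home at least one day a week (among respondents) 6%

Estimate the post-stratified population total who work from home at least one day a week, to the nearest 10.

Apply each group's respondent rate to its population count:
  owner-occupied: 5,040 × 8.6% = 433.44
  private rental: 960 × 40.6% = 389.76
  social housing: 3,480 × 41.3% = 1437.24
  other tenure: 2,520 × 6% = 151.2
Estimated total = 2411.64 → 2,410.

2,410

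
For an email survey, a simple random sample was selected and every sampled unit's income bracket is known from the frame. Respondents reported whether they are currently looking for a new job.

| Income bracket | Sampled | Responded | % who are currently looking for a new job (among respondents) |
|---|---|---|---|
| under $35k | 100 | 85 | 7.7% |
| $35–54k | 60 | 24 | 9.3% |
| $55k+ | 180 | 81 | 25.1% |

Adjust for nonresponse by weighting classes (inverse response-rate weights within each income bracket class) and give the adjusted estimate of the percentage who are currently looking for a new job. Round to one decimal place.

17.2%

Response rates by class: under $35k 85/100 = 85%, $35–54k 24/60 = 40%, $55k+ 81/180 = 45%.
Weighting each respondent by the inverse class response rate inflates each class back to its sampled size, so the class weight is n_sampled:
  under $35k: 100 × 7.7 = 770
  $35–54k: 60 × 9.3 = 558
  $55k+: 180 × 25.1 = 4518
Adjusted estimate = 5846 / 340 = 17.1941 → 17.2%.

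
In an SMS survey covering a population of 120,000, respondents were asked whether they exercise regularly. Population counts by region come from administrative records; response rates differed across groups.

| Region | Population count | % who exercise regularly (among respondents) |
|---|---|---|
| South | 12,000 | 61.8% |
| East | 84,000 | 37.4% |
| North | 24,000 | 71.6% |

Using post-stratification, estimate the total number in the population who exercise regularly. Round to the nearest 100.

56,000

Each cell contributes its population count × the respondent rate:
  South: 12,000 × 61.8% = 7416
  East: 84,000 × 37.4% = 31,416
  North: 24,000 × 71.6% = 17,184
Estimated total = 56,016 → 56,000.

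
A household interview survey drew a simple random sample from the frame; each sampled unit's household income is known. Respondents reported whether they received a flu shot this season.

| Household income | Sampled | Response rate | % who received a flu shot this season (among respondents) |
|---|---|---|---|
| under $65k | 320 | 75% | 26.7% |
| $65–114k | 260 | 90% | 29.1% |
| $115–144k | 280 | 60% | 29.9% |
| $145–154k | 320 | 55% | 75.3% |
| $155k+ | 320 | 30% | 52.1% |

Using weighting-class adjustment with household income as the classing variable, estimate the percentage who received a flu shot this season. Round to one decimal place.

Weighting each respondent by the inverse class response rate inflates each class back to its sampled size, so the class weight is n_sampled:
  under $65k: 320 × 26.7 = 8544
  $65–114k: 260 × 29.1 = 7566
  $115–144k: 280 × 29.9 = 8372
  $145–154k: 320 × 75.3 = 24,096
  $155k+: 320 × 52.1 = 16,672
Adjusted estimate = 65,250 / 1,500 = 43.5 → 43.5%.

43.5%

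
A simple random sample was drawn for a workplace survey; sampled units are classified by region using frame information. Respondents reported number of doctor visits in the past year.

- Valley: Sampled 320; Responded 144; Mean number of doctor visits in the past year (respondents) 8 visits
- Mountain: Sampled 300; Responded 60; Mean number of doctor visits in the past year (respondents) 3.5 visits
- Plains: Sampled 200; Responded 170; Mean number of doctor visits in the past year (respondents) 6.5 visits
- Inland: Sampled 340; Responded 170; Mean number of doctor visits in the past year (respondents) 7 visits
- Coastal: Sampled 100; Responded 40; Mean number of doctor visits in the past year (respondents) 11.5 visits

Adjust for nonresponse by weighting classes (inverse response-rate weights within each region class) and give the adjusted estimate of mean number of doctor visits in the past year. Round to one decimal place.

6.7

Response rates by class: Valley 144/320 = 45%, Mountain 60/300 = 20%, Plains 170/200 = 85%, Inland 170/340 = 50%, Coastal 40/100 = 40%.
With weight = n_sampled/n_responded per class, the weighted class total is n_sampled:
  Valley: 320 × 8 = 2560
  Mountain: 300 × 3.5 = 1050
  Plains: 200 × 6.5 = 1300
  Inland: 340 × 7 = 2380
  Coastal: 100 × 11.5 = 1150
Adjusted estimate = 8440 / 1,260 = 6.69841 → 6.7.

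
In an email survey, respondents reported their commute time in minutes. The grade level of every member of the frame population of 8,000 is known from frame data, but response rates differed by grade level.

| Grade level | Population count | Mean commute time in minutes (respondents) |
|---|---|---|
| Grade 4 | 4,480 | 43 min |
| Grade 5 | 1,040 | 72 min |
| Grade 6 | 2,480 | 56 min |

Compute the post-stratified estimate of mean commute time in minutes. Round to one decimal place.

Post-stratification weights by population share, not respondent share:
  Grade 4: (4,480/8,000) × 43 = 24.08
  Grade 5: (1,040/8,000) × 72 = 9.36
  Grade 6: (2,480/8,000) × 56 = 17.36
Post-stratified estimate = 50.8 → 50.8.

50.8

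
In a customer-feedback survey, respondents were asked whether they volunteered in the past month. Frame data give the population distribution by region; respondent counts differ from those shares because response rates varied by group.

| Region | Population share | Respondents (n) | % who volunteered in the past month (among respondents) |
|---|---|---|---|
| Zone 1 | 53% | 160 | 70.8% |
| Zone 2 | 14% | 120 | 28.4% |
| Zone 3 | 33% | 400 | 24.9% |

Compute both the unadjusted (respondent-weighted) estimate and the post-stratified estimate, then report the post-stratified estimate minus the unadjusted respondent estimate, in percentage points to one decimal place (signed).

Naive respondent-only estimate (weights = respondent counts):
  (160/680)×70.8 + (120/680)×28.4 + (400/680)×24.9 = 36.3176%
Post-stratified estimate weights by population shares:
  0.53×70.8 + 0.14×28.4 + 0.33×24.9 = 49.717%
Difference = 49.717 − 36.3176 = 13.3994 pp.

+13.4 percentage points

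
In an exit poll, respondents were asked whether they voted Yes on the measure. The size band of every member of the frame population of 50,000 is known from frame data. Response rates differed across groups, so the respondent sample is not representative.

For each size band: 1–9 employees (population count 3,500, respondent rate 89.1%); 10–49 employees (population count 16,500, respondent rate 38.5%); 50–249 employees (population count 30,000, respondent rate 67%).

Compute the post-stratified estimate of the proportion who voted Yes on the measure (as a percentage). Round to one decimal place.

59.1%

Weight each group's respondent value by its population share:
  1–9 employees: (3,500/50,000) × 89.1 = 6.237
  10–49 employees: (16,500/50,000) × 38.5 = 12.705
  50–249 employees: (30,000/50,000) × 67 = 40.2
Post-stratified estimate = 59.142 → 59.1%.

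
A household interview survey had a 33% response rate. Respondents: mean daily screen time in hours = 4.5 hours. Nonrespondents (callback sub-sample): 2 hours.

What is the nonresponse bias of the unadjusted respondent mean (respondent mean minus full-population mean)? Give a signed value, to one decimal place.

+1.7

Nonresponse fraction = 1 − 0.33 = 0.67.
Bias = (nonresponse fraction) × (respondent mean − nonrespondent mean)
     = 0.67 × (4.5 − 2) = 0.67 × 2.5 = 1.675.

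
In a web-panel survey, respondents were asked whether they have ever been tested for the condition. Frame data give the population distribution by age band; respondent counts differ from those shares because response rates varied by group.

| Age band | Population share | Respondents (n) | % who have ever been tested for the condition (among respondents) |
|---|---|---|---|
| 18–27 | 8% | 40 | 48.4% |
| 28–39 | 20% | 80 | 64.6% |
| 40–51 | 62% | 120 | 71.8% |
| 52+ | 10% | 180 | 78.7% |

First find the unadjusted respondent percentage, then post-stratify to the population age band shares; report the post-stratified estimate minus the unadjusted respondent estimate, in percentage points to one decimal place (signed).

-2.0 percentage points

Unadjusted (pooled respondent) estimate weights by respondent counts:
  (40/420)×48.4 + (80/420)×64.6 + (120/420)×71.8 + (180/420)×78.7 = 71.1571%
Post-stratifying to population shares instead:
  0.08×48.4 + 0.2×64.6 + 0.62×71.8 + 0.1×78.7 = 69.178%
Difference = 69.178 − 71.1571 = -1.9791 pp.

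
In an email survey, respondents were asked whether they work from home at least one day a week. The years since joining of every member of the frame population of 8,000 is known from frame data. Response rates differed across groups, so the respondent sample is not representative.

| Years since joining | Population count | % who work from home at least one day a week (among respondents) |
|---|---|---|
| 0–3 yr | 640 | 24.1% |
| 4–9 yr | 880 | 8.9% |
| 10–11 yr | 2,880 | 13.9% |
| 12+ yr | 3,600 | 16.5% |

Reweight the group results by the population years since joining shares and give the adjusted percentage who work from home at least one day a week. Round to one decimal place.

15.3%

Reweight to the known years since joining distribution:
  0–3 yr: (640/8,000) × 24.1 = 1.928
  4–9 yr: (880/8,000) × 8.9 = 0.979
  10–11 yr: (2,880/8,000) × 13.9 = 5.004
  12+ yr: (3,600/8,000) × 16.5 = 7.425
Post-stratified estimate = 15.336 → 15.3%.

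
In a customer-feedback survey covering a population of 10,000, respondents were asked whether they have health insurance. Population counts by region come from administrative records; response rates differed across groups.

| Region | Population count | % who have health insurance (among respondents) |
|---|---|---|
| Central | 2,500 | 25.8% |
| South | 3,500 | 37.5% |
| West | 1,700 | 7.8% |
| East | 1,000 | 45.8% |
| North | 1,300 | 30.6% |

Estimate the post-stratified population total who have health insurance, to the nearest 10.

Each cell contributes its population count × the respondent rate:
  Central: 2,500 × 25.8% = 645
  South: 3,500 × 37.5% = 1312.5
  West: 1,700 × 7.8% = 132.6
  East: 1,000 × 45.8% = 458
  North: 1,300 × 30.6% = 397.8
Estimated total = 2945.9 → 2,950.

2,950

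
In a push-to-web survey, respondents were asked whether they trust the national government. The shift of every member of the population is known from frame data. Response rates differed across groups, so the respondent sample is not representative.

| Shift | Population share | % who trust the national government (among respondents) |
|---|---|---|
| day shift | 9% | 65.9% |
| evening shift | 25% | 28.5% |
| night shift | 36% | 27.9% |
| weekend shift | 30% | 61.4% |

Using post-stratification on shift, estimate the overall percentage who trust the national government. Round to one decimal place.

Post-stratification weights by population share, not respondent share:
  day shift: 0.09 × 65.9 = 5.931
  evening shift: 0.25 × 28.5 = 7.125
  night shift: 0.36 × 27.9 = 10.044
  weekend shift: 0.3 × 61.4 = 18.42
Post-stratified estimate = 41.52 → 41.5%.

41.5%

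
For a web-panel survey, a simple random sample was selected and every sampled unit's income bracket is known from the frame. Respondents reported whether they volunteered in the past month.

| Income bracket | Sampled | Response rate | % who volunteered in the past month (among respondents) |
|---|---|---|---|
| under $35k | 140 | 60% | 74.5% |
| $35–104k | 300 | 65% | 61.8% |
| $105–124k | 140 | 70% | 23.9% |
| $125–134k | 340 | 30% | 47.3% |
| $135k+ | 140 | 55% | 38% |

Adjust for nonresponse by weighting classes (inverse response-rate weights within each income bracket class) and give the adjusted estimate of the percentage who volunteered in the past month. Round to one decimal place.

With weight = n_sampled/n_responded per class, the weighted class total is n_sampled:
  under $35k: 140 × 74.5 = 10,430
  $35–104k: 300 × 61.8 = 18,540
  $105–124k: 140 × 23.9 = 3346
  $125–134k: 340 × 47.3 = 16082
  $135k+: 140 × 38 = 5320
Adjusted estimate = 53,718 / 1,060 = 50.6774 → 50.7%.

50.7%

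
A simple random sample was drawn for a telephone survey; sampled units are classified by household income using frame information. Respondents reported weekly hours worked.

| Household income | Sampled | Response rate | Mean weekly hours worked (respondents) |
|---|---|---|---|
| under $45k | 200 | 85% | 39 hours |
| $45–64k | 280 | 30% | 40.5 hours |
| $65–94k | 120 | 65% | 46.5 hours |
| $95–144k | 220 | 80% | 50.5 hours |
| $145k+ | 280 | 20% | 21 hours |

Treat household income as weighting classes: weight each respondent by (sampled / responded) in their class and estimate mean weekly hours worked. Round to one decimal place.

With weight = n_sampled/n_responded per class, the weighted class total is n_sampled:
  under $45k: 200 × 39 = 7800
  $45–64k: 280 × 40.5 = 11,340
  $65–94k: 120 × 46.5 = 5580
  $95–144k: 220 × 50.5 = 11,110
  $145k+: 280 × 21 = 5880
Adjusted estimate = 41,710 / 1,100 = 37.9182 → 37.9.

37.9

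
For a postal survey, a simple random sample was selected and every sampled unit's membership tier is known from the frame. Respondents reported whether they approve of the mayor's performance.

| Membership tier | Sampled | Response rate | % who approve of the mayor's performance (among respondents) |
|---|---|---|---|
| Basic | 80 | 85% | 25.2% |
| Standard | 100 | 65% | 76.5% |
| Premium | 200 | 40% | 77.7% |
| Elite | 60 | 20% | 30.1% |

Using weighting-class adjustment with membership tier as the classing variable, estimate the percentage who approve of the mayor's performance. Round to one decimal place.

61.4%

Each respondent's weight = sampled/responded in their class; summing within a class gives n_sampled, so:
  Basic: 80 × 25.2 = 2016
  Standard: 100 × 76.5 = 7650
  Premium: 200 × 77.7 = 15,540
  Elite: 60 × 30.1 = 1806
Adjusted estimate = 27,012 / 440 = 61.3909 → 61.4%.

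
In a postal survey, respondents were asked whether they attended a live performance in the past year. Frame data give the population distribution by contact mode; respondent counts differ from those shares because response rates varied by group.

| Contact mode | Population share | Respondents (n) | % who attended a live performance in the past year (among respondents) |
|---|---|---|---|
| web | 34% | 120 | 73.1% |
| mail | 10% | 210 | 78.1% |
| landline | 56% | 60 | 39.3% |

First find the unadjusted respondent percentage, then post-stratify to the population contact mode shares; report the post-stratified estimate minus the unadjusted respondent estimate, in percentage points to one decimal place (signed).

-15.9 percentage points

Without adjustment, the pooled respondent share is:
  (120/390)×73.1 + (210/390)×78.1 + (60/390)×39.3 = 70.5923%
Post-stratified estimate weights by population shares:
  0.34×73.1 + 0.1×78.1 + 0.56×39.3 = 54.672%
Difference = 54.672 − 70.5923 = -15.9203 pp.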